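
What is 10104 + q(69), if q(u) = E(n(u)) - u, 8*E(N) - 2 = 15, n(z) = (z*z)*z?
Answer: 80297/8 ≈ 10037.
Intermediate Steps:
n(z) = z³ (n(z) = z²*z = z³)
E(N) = 17/8 (E(N) = ¼ + (⅛)*15 = ¼ + 15/8 = 17/8)
q(u) = 17/8 - u
10104 + q(69) = 10104 + (17/8 - 1*69) = 10104 + (17/8 - 69) = 10104 - 535/8 = 80297/8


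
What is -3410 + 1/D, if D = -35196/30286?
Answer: -60024323/17598 ≈ -3410.9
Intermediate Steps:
D = -17598/15143 (D = -35196*1/30286 = -17598/15143 ≈ -1.1621)
-3410 + 1/D = -3410 + 1/(-17598/15143) = -3410 - 15143/17598 = -60024323/17598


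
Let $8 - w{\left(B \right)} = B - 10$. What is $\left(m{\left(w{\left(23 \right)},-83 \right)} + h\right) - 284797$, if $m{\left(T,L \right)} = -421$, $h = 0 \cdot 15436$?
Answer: $-285218$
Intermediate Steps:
$w{\left(B \right)} = 18 - B$ ($w{\left(B \right)} = 8 - \left(B - 10\right) = 8 - \left(-10 + B\right) = 18 - B$)
$h = 0$
$\left(m{\left(w{\left(23 \right)},-83 \right)} + h\right) - 284797 = \left(-421 + 0\right) - 284797 = -421 - 284797 = -285218$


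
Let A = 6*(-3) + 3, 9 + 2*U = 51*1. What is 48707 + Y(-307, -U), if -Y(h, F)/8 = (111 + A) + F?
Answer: 48107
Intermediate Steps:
U = 21 (U = -9/2 + (51*1)/2 = -9/2 + (½)*51 = -9/2 + 51/2 = 21)
A = -15 (A = -18 + 3 = -15)
Y(h, F) = -768 - 8*F (Y(h, F) = -8*((111 - 15) + F) = -8*(96 + F) = -768 - 8*F)
48707 + Y(-307, -U) = 48707 + (-768 - (-8)*21) = 48707 + (-768 - 8*(-21)) = 48707 + (-768 + 168) = 48707 - 600 = 48107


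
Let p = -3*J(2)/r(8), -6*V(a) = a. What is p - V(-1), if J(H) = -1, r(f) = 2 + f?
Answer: 2/15 ≈ 0.13333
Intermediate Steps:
V(a) = -a/6
p = 3/10 (p = -(-3)/(2 + 8) = -(-3)/10 = -3*(-⅒) = 3/10 ≈ 0.30000)
p - V(-1) = 3/10 - (-1)*(-1)/6 = 3/10 - 1*⅙ = 3/10 - ⅙ = 2/15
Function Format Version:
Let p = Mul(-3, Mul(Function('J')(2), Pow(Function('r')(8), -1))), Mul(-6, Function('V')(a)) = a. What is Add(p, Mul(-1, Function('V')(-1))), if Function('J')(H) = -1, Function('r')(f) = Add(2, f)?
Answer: Rational(2, 15) ≈ 0.13333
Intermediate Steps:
Function('V')(a) = Mul(Rational(-1, 6), a)
p = Rational(3, 10) (p = Mul(-3, Mul(-1, Pow(Add(2, 8), -1))) = Mul(-3, Mul(-1, Pow(10, -1))) = Mul(-3, Mul(-1, Rational(1, 10))) = Mul(-3, Rational(-1, 10)) = Rational(3, 10) ≈ 0.30000)
Add(p, Mul(-1, Function('V')(-1))) = Add(Rational(3, 10), Mul(-1, Mul(Rational(-1, 6), -1))) = Add(Rational(3, 10), Mul(-1, Rational(1, 6))) = Add(Rational(3, 10), Rational(-1, 6)) = Rational(2, 15)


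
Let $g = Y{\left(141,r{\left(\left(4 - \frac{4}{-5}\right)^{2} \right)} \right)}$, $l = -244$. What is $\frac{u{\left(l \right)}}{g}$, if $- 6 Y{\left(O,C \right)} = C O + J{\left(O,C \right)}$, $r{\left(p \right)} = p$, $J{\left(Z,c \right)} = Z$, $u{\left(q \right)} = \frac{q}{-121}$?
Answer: $- \frac{12200}{3417887} \approx -0.0035695$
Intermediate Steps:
$u{\left(q \right)} = - \frac{q}{121}$ ($u{\left(q \right)} = q \left(- \frac{1}{121}\right) = - \frac{q}{121}$)
$Y{\left(O,C \right)} = - \frac{O}{6} - \frac{C O}{6}$ ($Y{\left(O,C \right)} = - \frac{C O + O}{6} = - \frac{O + C O}{6} = - \frac{O}{6} - \frac{C O}{6}$)
$g = - \frac{28247}{50}$ ($g = \frac{1}{6} \cdot 141 \left(-1 - \left(4 - \frac{4}{-5}\right)^{2}\right) = \frac{1}{6} \cdot 141 \left(-1 - \left(4 - - \frac{4}{5}\right)^{2}\right) = \frac{1}{6} \cdot 141 \left(-1 - \left(4 + \frac{4}{5}\right)^{2}\right) = \frac{1}{6} \cdot 141 \left(-1 - \left(\frac{24}{5}\right)^{2}\right) = \frac{1}{6} \cdot 141 \left(-1 - \frac{576}{25}\right) = \frac{1}{6} \cdot 141 \left(- \frac{601}{25}\right) = - \frac{28247}{50} \approx -564.94$)
$\frac{u{\left(l \right)}}{g} = \frac{\left(- \frac{1}{121}\right) \left(-244\right)}{- \frac{28247}{50}} = \frac{244}{121} \left(- \frac{50}{28247}\right) = - \frac{12200}{3417887}$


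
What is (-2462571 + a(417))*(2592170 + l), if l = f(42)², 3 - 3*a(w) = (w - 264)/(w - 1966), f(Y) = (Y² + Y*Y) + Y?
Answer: -58503573737684530/1549 ≈ -3.7769e+13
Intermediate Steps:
f(Y) = Y + 2*Y² (f(Y) = (Y² + Y²) + Y = 2*Y² + Y = Y + 2*Y²)
a(w) = 1 - (-264 + w)/(3*(-1966 + w)) (a(w) = 1 - (w - 264)/(3*(w - 1966)) = 1 - (-264 + w)/(3*(-1966 + w)))
l = 12744900 (l = (42*(1 + 2*42))² = (42*(1 + 84))² = (42*85)² = 3570² = 12744900)
(-2462571 + a(417))*(2592170 + l) = (-2462571 + 2*(-2817 + 417)/(3*(-1966 + 417)))*(2592170 + 12744900) = (-2462571 + (⅔)*(-2400)/(-1549))*15337070 = (-2462571 + (⅔)*(-1/1549)*(-2400))*15337070 = (-2462571 + 1600/1549)*15337070 = -3814520879/1549*15337070 = -58503573737684530/1549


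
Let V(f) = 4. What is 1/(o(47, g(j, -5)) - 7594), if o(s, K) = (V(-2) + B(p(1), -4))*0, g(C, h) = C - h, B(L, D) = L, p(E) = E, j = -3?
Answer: -1/7594 ≈ -0.00013168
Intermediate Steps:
o(s, K) = 0 (o(s, K) = (4 + 1)*0 = 5*0 = 0)
1/(o(47, g(j, -5)) - 7594) = 1/(0 - 7594) = 1/(-7594) = -1/7594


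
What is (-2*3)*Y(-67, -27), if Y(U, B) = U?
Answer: 402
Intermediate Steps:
(-2*3)*Y(-67, -27) = -2*3*(-67) = -6*(-67) = 402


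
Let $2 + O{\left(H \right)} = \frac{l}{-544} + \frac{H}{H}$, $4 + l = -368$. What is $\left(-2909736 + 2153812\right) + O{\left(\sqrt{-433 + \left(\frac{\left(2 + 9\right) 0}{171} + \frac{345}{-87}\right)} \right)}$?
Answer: $- \frac{102805707}{136} \approx -7.5592 \cdot 10^{5}$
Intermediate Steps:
$l = -372$ ($l = -4 - 368 = -372$)
$O{\left(H \right)} = - \frac{43}{136}$ ($O{\left(H \right)} = -2 + \left(- \frac{372}{-544} + \frac{H}{H}\right) = -2 + \left(\left(-372\right) \left(- \frac{1}{544}\right) + 1\right) = -2 + \left(\frac{93}{136} + 1\right) = -2 + \frac{229}{136} = - \frac{43}{136}$)
$\left(-2909736 + 2153812\right) + O{\left(\sqrt{-433 + \left(\frac{\left(2 + 9\right) 0}{171} + \frac{345}{-87}\right)} \right)} = \left(-2909736 + 2153812\right) - \frac{43}{136} = -755924 - \frac{43}{136} = - \frac{102805707}{136}$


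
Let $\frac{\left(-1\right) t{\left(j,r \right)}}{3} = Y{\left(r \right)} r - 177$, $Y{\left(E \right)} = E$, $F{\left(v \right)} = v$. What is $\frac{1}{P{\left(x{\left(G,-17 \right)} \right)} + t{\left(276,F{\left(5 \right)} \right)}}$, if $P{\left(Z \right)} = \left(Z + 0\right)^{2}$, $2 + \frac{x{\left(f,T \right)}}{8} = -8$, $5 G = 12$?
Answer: $\frac{1}{6856} \approx 0.00014586$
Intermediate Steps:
$G = \frac{12}{5}$ ($G = \frac{1}{5} \cdot 12 = \frac{12}{5} \approx 2.4$)
$x{\left(f,T \right)} = -80$ ($x{\left(f,T \right)} = -16 + 8 \left(-8\right) = -16 - 64 = -80$)
$t{\left(j,r \right)} = 531 - 3 r^{2}$ ($t{\left(j,r \right)} = - 3 \left(r r - 177\right) = - 3 \left(r^{2} - 177\right) = - 3 \left(-177 + r^{2}\right) = 531 - 3 r^{2}$)
$P{\left(Z \right)} = Z^{2}$
$\frac{1}{P{\left(x{\left(G,-17 \right)} \right)} + t{\left(276,F{\left(5 \right)} \right)}} = \frac{1}{\left(-80\right)^{2} + \left(531 - 3 \cdot 5^{2}\right)} = \frac{1}{6400 + \left(531 - 75\right)} = \frac{1}{6400 + 456} = \frac{1}{6856}$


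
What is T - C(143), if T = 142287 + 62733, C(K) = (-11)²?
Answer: 204899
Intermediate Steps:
C(K) = 121
T = 205020
T - C(143) = 205020 - 1*121 = 205020 - 121 = 204899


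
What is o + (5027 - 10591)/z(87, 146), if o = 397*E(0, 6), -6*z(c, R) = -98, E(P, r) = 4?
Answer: 61120/49 ≈ 1247.3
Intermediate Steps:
z(c, R) = 49/3 (z(c, R) = -⅙*(-98) = 49/3)
o = 1588 (o = 397*4 = 1588)
o + (5027 - 10591)/z(87, 146) = 1588 + (5027 - 10591)/(49/3) = 1588 - 5564*3/49 = 1588 - 16692/49 = 61120/49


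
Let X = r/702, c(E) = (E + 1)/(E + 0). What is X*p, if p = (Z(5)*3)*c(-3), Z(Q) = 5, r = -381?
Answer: -635/117 ≈ -5.4274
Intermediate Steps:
c(E) = (1 + E)/E
X = -127/234 (X = -381/702 = -381*1/702 = -127/234 ≈ -0.54274)
p = 10 (p = (5*3)*((1 - 3)/(-3)) = 15*(-⅓*(-2)) = 15*(⅔) = 10)
X*p = -127/234*10 = -635/117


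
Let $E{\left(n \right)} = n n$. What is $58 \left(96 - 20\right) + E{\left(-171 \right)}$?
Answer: $33649$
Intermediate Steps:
$E{\left(n \right)} = n^{2}$
$58 \left(96 - 20\right) + E{\left(-171 \right)} = 58 \left(96 - 20\right) + \left(-171\right)^{2} = 58 \cdot 76 + 29241 = 4408 + 29241 = 33649$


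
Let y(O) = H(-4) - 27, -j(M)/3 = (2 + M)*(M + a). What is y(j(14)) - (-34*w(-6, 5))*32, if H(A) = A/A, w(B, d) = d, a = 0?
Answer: 5414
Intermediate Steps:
H(A) = 1
j(M) = -3*M*(2 + M) (j(M) = -3*(2 + M)*(M + 0) = -3*(2 + M)*M = -3*M*(2 + M))
y(O) = -26 (y(O) = 1 - 27 = -26)
y(j(14)) - (-34*w(-6, 5))*32 = -26 - (-34*5)*32 = -26 - (-170)*32 = -26 - 1*(-5440) = -26 + 5440 = 5414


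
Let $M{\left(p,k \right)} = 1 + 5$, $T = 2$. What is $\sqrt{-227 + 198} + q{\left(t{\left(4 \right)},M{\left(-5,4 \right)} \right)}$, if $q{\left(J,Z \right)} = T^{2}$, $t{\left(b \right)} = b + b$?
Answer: $4 + i \sqrt{29} \approx 4.0 + 5.3852 i$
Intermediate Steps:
$t{\left(b \right)} = 2 b$
$M{\left(p,k \right)} = 6$
$q{\left(J,Z \right)} = 4$ ($q{\left(J,Z \right)} = 2^{2} = 4$)
$\sqrt{-227 + 198} + q{\left(t{\left(4 \right)},M{\left(-5,4 \right)} \right)} = \sqrt{-227 + 198} + 4 = \sqrt{-29} + 4 = i \sqrt{29} + 4 = 4 + i \sqrt{29}$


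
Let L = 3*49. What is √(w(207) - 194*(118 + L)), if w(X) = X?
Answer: I*√51203 ≈ 226.28*I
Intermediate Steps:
L = 147
√(w(207) - 194*(118 + L)) = √(207 - 194*(118 + 147)) = √(207 - 194*265) = √(207 - 51410) = √(-51203) = I*√51203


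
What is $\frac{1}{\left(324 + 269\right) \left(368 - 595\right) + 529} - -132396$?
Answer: $\frac{17751920471}{134082} \approx 1.324 \cdot 10^{5}$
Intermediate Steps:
$\frac{1}{\left(324 + 269\right) \left(368 - 595\right) + 529} - -132396 = \frac{1}{593 \left(-227\right) + 529} + 132396 = \frac{1}{-134611 + 529} + 132396 = \frac{1}{-134082} + 132396 = - \frac{1}{134082} + 132396 = \frac{17751920471}{134082}$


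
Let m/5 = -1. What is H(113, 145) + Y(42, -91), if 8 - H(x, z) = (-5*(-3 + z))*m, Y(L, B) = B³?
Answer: -757113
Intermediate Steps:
m = -5 (m = 5*(-1) = -5)
H(x, z) = 83 - 25*z (H(x, z) = 8 - (-5*(-3 + z))*(-5) = 8 - (15 - 5*z)*(-5) = 8 - (-75 + 25*z) = 8 + (75 - 25*z) = 83 - 25*z)
H(113, 145) + Y(42, -91) = (83 - 25*145) + (-91)³ = (83 - 3625) - 753571 = -3542 - 753571 = -757113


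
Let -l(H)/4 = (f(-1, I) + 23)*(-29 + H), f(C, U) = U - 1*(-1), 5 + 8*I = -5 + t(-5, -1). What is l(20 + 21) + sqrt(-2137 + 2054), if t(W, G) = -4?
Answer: -1068 + I*sqrt(83) ≈ -1068.0 + 9.1104*I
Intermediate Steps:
I = -7/4 (I = -5/8 + (-5 - 4)/8 = -5/8 + (1/8)*(-9) = -5/8 - 9/8 = -7/4 ≈ -1.7500)
f(C, U) = 1 + U (f(C, U) = U + 1 = 1 + U)
l(H) = 2581 - 89*H (l(H) = -4*((1 - 7/4) + 23)*(-29 + H) = -4*(-3/4 + 23)*(-29 + H) = -89*(-29 + H) = -4*(-2581/4 + 89*H/4) = 2581 - 89*H)
l(20 + 21) + sqrt(-2137 + 2054) = (2581 - 89*(20 + 21)) + sqrt(-2137 + 2054) = (2581 - 89*41) + sqrt(-83) = (2581 - 3649) + I*sqrt(83) = -1068 + I*sqrt(83)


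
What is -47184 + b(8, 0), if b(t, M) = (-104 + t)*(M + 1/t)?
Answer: -47196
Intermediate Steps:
-47184 + b(8, 0) = -47184 + (1 - 104*0 - 104/8 + 0*8) = -47184 + (1 + 0 - 104*1/8 + 0) = -47184 + (1 + 0 - 13 + 0) = -47184 - 12 = -47196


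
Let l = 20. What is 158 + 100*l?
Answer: 2158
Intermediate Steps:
158 + 100*l = 158 + 100*20 = 158 + 2000 = 2158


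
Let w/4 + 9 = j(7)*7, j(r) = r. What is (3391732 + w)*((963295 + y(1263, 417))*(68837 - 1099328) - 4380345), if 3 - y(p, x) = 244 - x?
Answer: -3367648704985494552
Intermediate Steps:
y(p, x) = -241 + x (y(p, x) = 3 - (244 - x) = 3 + (-244 + x) = -241 + x)
w = 160 (w = -36 + 4*(7*7) = -36 + 4*49 = -36 + 196 = 160)
(3391732 + w)*((963295 + y(1263, 417))*(68837 - 1099328) - 4380345) = (3391732 + 160)*((963295 + (-241 + 417))*(68837 - 1099328) - 4380345) = 3391892*((963295 + 176)*(-1030491) - 4380345) = 3391892*(963471*(-1030491) - 4380345) = 3391892*(-992848194261 - 4380345) = 3391892*(-992852574606) = -3367648704985494552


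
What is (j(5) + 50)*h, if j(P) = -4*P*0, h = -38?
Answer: -1900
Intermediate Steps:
j(P) = 0
(j(5) + 50)*h = (0 + 50)*(-38) = 50*(-38) = -1900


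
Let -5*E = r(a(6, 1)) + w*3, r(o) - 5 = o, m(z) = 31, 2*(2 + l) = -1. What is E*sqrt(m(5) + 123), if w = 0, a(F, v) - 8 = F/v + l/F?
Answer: -223*sqrt(154)/60 ≈ -46.123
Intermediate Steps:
l = -5/2 (l = -2 + (1/2)*(-1) = -2 - 1/2 = -5/2 ≈ -2.5000)
a(F, v) = 8 - 5/(2*F) + F/v (a(F, v) = 8 + (F/v - 5/(2*F)) = 8 + (-5/(2*F) + F/v) = 8 - 5/(2*F) + F/v)
r(o) = 5 + o
E = -223/60 (E = -((5 + (8 - 5/2/6 + 6/1)) + 0*3)/5 = -((5 + (8 - 5/2*1/6 + 6*1)) + 0)/5 = -((5 + (8 - 5/12 + 6)) + 0)/5 = -((5 + 163/12) + 0)/5 = -(223/12 + 0)/5 = -1/5*223/12 = -223/60 ≈ -3.7167)
E*sqrt(m(5) + 123) = -223*sqrt(31 + 123)/60 = -223*sqrt(154)/60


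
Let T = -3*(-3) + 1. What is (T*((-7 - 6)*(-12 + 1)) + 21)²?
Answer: 2105401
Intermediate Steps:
T = 10 (T = 9 + 1 = 10)
(T*((-7 - 6)*(-12 + 1)) + 21)² = (10*((-7 - 6)*(-12 + 1)) + 21)² = (10*(-13*(-11)) + 21)² = (10*143 + 21)² = (1430 + 21)² = 1451² = 2105401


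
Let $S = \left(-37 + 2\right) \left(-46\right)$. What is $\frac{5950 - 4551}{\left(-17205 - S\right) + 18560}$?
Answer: $- \frac{1399}{255} \approx -5.4863$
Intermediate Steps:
$S = 1610$ ($S = \left(-35\right) \left(-46\right) = 1610$)
$\frac{5950 - 4551}{\left(-17205 - S\right) + 18560} = \frac{5950 - 4551}{\left(-17205 - 1610\right) + 18560} = \frac{1399}{\left(-17205 - 1610\right) + 18560} = \frac{1399}{-18815 + 18560} = \frac{1399}{-255} = 1399 \left(- \frac{1}{255}\right) = - \frac{1399}{255}$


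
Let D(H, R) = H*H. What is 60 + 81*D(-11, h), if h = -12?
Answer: 9861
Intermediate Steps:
D(H, R) = H**2
60 + 81*D(-11, h) = 60 + 81*(-11)**2 = 60 + 81*121 = 60 + 9801 = 9861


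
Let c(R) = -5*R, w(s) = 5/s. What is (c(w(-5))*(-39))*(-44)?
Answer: 8580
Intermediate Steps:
(c(w(-5))*(-39))*(-44) = (-25/(-5)*(-39))*(-44) = (-25*(-1)/5*(-39))*(-44) = (-5*(-1)*(-39))*(-44) = (5*(-39))*(-44) = -195*(-44) = 8580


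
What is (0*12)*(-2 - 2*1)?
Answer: 0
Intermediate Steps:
(0*12)*(-2 - 2*1) = 0*(-2 - 2) = 0*(-4) = 0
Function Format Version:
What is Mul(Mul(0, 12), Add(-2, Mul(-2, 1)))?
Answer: 0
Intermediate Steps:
Mul(Mul(0, 12), Add(-2, Mul(-2, 1))) = Mul(0, Add(-2, -2)) = Mul(0, -4) = 0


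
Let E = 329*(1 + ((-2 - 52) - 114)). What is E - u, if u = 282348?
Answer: -337291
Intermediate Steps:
E = -54943 (E = 329*(1 + (-54 - 114)) = 329*(1 - 168) = 329*(-167) = -54943)
E - u = -54943 - 1*282348 = -54943 - 282348 = -337291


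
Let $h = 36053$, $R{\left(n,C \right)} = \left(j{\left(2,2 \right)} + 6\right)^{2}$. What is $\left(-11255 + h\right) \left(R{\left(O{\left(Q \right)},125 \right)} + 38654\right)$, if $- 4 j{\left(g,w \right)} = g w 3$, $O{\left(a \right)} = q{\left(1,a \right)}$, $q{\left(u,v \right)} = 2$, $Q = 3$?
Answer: $958765074$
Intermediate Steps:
$O{\left(a \right)} = 2$
$j{\left(g,w \right)} = - \frac{3 g w}{4}$ ($j{\left(g,w \right)} = - \frac{g w 3}{4} = - \frac{3 g w}{4}$)
$R{\left(n,C \right)} = 9$ ($R{\left(n,C \right)} = \left(\left(- \frac{3}{4}\right) 2 \cdot 2 + 6\right)^{2} = \left(-3 + 6\right)^{2} = 3^{2} = 9$)
$\left(-11255 + h\right) \left(R{\left(O{\left(Q \right)},125 \right)} + 38654\right) = \left(-11255 + 36053\right) \left(9 + 38654\right) = 24798 \cdot 38663 = 958765074$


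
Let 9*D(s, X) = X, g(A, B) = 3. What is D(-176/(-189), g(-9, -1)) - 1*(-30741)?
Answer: 92224/3 ≈ 30741.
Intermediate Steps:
D(s, X) = X/9
D(-176/(-189), g(-9, -1)) - 1*(-30741) = (⅑)*3 - 1*(-30741) = ⅓ + 30741 = 92224/3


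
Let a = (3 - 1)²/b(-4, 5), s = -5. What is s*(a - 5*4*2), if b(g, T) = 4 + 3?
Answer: 1380/7 ≈ 197.14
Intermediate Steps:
b(g, T) = 7
a = 4/7 (a = (3 - 1)²/7 = 2²*(⅐) = 4*(⅐) = 4/7 ≈ 0.57143)
s*(a - 5*4*2) = -5*(4/7 - 5*4*2) = -5*(4/7 - 20*2) = -5*(4/7 - 40) = -5*(-276/7) = 1380/7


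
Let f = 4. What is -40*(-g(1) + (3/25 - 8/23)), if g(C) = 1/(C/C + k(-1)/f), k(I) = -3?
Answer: 19448/115 ≈ 169.11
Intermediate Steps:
g(C) = 4 (g(C) = 1/(C/C - 3/4) = 1/(1 - 3*¼) = 1/(1 - ¾) = 1/(¼) = 4)
-40*(-g(1) + (3/25 - 8/23)) = -40*(-1*4 + (3/25 - 8/23)) = -40*(-4 + (3*(1/25) - 8*1/23)) = -40*(-4 + (3/25 - 8/23)) = -40*(-4 - 131/575) = -40*(-2431/575) = 19448/115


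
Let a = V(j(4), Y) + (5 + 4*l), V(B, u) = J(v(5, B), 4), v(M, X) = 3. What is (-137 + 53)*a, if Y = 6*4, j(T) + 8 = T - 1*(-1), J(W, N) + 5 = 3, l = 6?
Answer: -2268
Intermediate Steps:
J(W, N) = -2 (J(W, N) = -5 + 3 = -2)
j(T) = -7 + T (j(T) = -8 + (T - 1*(-1)) = -8 + (T + 1) = -8 + (1 + T) = -7 + T)
Y = 24
V(B, u) = -2
a = 27 (a = -2 + (5 + 4*6) = -2 + (5 + 24) = -2 + 29 = 27)
(-137 + 53)*a = (-137 + 53)*27 = -84*27 = -2268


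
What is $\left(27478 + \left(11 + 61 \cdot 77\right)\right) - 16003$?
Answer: $16183$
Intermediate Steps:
$\left(27478 + \left(11 + 61 \cdot 77\right)\right) - 16003 = \left(27478 + \left(11 + 4697\right)\right) - 16003 = \left(27478 + 4708\right) - 16003 = 32186 - 16003 = 16183$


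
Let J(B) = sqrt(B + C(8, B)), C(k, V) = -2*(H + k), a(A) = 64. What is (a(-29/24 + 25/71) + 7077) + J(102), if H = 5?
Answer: 7141 + 2*sqrt(19) ≈ 7149.7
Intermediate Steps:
C(k, V) = -10 - 2*k (C(k, V) = -2*(5 + k) = -10 - 2*k)
J(B) = sqrt(-26 + B) (J(B) = sqrt(B + (-10 - 2*8)) = sqrt(B + (-10 - 16)) = sqrt(B - 26) = sqrt(-26 + B))
(a(-29/24 + 25/71) + 7077) + J(102) = (64 + 7077) + sqrt(-26 + 102) = 7141 + sqrt(76) = 7141 + 2*sqrt(19)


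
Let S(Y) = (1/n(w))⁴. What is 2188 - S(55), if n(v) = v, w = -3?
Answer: 177227/81 ≈ 2188.0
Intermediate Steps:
S(Y) = 1/81 (S(Y) = (1/(-3))⁴ = (-⅓)⁴ = 1/81)
2188 - S(55) = 2188 - 1*1/81 = 2188 - 1/81 = 177227/81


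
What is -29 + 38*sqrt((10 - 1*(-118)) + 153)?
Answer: -29 + 38*sqrt(281) ≈ 608.00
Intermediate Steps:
-29 + 38*sqrt((10 - 1*(-118)) + 153) = -29 + 38*sqrt((10 + 118) + 153) = -29 + 38*sqrt(128 + 153) = -29 + 38*sqrt(281)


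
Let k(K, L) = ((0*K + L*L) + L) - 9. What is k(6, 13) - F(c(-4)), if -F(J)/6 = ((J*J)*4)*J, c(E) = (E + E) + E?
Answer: -41299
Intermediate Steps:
k(K, L) = -9 + L + L**2 (k(K, L) = ((0 + L**2) + L) - 9 = (L**2 + L) - 9 = (L + L**2) - 9 = -9 + L + L**2)
c(E) = 3*E (c(E) = 2*E + E = 3*E)
F(J) = -24*J**3 (F(J) = -6*(J*J)*4*J = -6*J**2*4*J = -6*4*J**2*J = -24*J**3)
k(6, 13) - F(c(-4)) = (-9 + 13 + 13**2) - (-24)*(3*(-4))**3 = (-9 + 13 + 169) - (-24)*(-12)**3 = 173 - (-24)*(-1728) = 173 - 1*41472 = 173 - 41472 = -41299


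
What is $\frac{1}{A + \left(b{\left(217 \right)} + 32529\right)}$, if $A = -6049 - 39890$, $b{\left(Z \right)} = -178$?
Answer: $- \frac{1}{13588} \approx -7.3594 \cdot 10^{-5}$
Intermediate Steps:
$A = -45939$
$\frac{1}{A + \left(b{\left(217 \right)} + 32529\right)} = \frac{1}{-45939 + \left(-178 + 32529\right)} = \frac{1}{-45939 + 32351} = \frac{1}{-13588} = - \frac{1}{13588}$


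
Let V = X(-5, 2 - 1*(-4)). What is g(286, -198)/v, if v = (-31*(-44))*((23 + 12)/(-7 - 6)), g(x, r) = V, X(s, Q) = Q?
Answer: -39/23870 ≈ -0.0016338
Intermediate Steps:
V = 6 (V = 2 - 1*(-4) = 2 + 4 = 6)
g(x, r) = 6
v = -47740/13 (v = 1364*(35/(-13)) = 1364*(35*(-1/13)) = 1364*(-35/13) = -47740/13 ≈ -3672.3)
g(286, -198)/v = 6/(-47740/13) = 6*(-13/47740) = -39/23870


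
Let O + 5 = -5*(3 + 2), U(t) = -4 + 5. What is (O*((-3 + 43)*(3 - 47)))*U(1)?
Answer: 52800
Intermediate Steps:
U(t) = 1
O = -30 (O = -5 - 5*(3 + 2) = -5 - 5*5 = -5 - 25 = -30)
(O*((-3 + 43)*(3 - 47)))*U(1) = -30*(-3 + 43)*(3 - 47)*1 = -1200*(-44)*1 = -30*(-1760)*1 = 52800*1 = 52800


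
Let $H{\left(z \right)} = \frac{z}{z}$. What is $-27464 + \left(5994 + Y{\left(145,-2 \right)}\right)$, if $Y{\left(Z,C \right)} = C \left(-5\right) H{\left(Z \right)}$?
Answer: $-21460$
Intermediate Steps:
$H{\left(z \right)} = 1$
$Y{\left(Z,C \right)} = - 5 C$ ($Y{\left(Z,C \right)} = C \left(-5\right) 1 = - 5 C 1 = - 5 C$)
$-27464 + \left(5994 + Y{\left(145,-2 \right)}\right) = -27464 + \left(5994 - -10\right) = -27464 + \left(5994 + 10\right) = -27464 + 6004 = -21460$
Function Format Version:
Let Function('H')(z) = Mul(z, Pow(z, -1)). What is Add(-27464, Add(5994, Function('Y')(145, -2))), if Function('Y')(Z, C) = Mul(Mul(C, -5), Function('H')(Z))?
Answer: -21460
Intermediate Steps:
Function('H')(z) = 1
Function('Y')(Z, C) = Mul(-5, C) (Function('Y')(Z, C) = Mul(Mul(C, -5), 1) = Mul(Mul(-5, C), 1) = Mul(-5, C))
Add(-27464, Add(5994, Function('Y')(145, -2))) = Add(-27464, Add(5994, Mul(-5, -2))) = Add(-27464, Add(5994, 10)) = Add(-27464, 6004) = -21460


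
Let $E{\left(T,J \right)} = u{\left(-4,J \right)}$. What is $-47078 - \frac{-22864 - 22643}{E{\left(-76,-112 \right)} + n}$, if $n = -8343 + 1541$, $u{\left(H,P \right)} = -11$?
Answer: $- \frac{106929307}{2271} \approx -47085.0$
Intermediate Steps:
$n = -6802$
$E{\left(T,J \right)} = -11$
$-47078 - \frac{-22864 - 22643}{E{\left(-76,-112 \right)} + n} = -47078 - \frac{-22864 - 22643}{-11 - 6802} = -47078 - - \frac{45507}{-6813} = -47078 - \left(-45507\right) \left(- \frac{1}{6813}\right) = -47078 - \frac{15169}{2271} = - \frac{106929307}{2271}$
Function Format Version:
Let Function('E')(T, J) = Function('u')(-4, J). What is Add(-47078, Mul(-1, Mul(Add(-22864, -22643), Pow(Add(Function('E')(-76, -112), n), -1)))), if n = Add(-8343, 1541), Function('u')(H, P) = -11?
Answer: Rational(-106929307, 2271) ≈ -47085.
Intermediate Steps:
n = -6802
Function('E')(T, J) = -11
Add(-47078, Mul(-1, Mul(Add(-22864, -22643), Pow(Add(Function('E')(-76, -112), n), -1)))) = Add(-47078, Mul(-1, Mul(Add(-22864, -22643), Pow(Add(-11, -6802), -1)))) = Add(-47078, Mul(-1, Mul(-45507, Pow(-6813, -1)))) = Add(-47078, Mul(-1, Mul(-45507, Rational(-1, 6813)))) = Add(-47078, Mul(-1, Rational(15169, 2271))) = Add(-47078, Rational(-15169, 2271)) = Rational(-106929307, 2271)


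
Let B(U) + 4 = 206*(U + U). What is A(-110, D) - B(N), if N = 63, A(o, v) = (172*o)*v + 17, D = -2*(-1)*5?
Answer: -215135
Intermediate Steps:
D = 10 (D = 2*5 = 10)
A(o, v) = 17 + 172*o*v (A(o, v) = 172*o*v + 17 = 17 + 172*o*v)
B(U) = -4 + 412*U (B(U) = -4 + 206*(U + U) = -4 + 206*(2*U) = -4 + 412*U)
A(-110, D) - B(N) = (17 + 172*(-110)*10) - (-4 + 412*63) = (17 - 189200) - (-4 + 25956) = -189183 - 1*25952 = -189183 - 25952 = -215135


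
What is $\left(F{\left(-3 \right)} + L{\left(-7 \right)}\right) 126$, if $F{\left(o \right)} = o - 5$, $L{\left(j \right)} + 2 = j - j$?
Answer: $-1260$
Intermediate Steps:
$L{\left(j \right)} = -2$ ($L{\left(j \right)} = -2 + \left(j - j\right) = -2 + 0 = -2$)
$F{\left(o \right)} = -5 + o$ ($F{\left(o \right)} = o - 5 = -5 + o$)
$\left(F{\left(-3 \right)} + L{\left(-7 \right)}\right) 126 = \left(\left(-5 - 3\right) - 2\right) 126 = \left(-8 - 2\right) 126 = \left(-10\right) 126 = -1260$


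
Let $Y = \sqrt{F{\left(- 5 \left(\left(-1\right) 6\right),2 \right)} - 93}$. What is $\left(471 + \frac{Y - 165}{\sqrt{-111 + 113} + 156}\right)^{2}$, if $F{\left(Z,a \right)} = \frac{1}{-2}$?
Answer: $\frac{\left(146622 + 942 \sqrt{2} + i \sqrt{374}\right)^{2}}{4 \left(156 + \sqrt{2}\right)^{2}} \approx 2.2085 \cdot 10^{5} + 57.736 i$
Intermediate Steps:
$F{\left(Z,a \right)} = - \frac{1}{2}$
$Y = \frac{i \sqrt{374}}{2}$ ($Y = \sqrt{- \frac{1}{2} - 93} = \sqrt{- \frac{187}{2}} = \frac{i \sqrt{374}}{2} \approx 9.6695 i$)
$\left(471 + \frac{Y - 165}{\sqrt{-111 + 113} + 156}\right)^{2} = \left(471 + \frac{\frac{i \sqrt{374}}{2} - 165}{\sqrt{-111 + 113} + 156}\right)^{2} = \left(471 + \frac{-165 + \frac{i \sqrt{374}}{2}}{\sqrt{2} + 156}\right)^{2} = \left(471 + \frac{-165 + \frac{i \sqrt{374}}{2}}{156 + \sqrt{2}}\right)^{2}$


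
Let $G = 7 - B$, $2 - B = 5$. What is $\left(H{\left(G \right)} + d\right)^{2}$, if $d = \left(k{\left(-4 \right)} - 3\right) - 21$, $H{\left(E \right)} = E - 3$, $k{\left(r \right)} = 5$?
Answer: $144$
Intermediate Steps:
$B = -3$ ($B = 2 - 5 = -3$)
$G = 10$ ($G = 7 - -3 = 7 + 3 = 10$)
$H{\left(E \right)} = -3 + E$ ($H{\left(E \right)} = E - 3 = -3 + E$)
$d = -19$ ($d = \left(5 - 3\right) - 21 = 2 - 21 = -19$)
$\left(H{\left(G \right)} + d\right)^{2} = \left(\left(-3 + 10\right) - 19\right)^{2} = \left(7 - 19\right)^{2} = \left(-12\right)^{2} = 144$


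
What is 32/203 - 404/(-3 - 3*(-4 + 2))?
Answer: -81916/609 ≈ -134.51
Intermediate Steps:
32/203 - 404/(-3 - 3*(-4 + 2)) = 32*(1/203) - 404/(-3 - 3*(-2)) = 32/203 - 404/(-3 + 6) = 32/203 - 404/3 = -81916/609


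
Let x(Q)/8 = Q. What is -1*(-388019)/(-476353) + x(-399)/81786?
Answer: -5542506785/6493167743 ≈ -0.85359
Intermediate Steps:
x(Q) = 8*Q
-1*(-388019)/(-476353) + x(-399)/81786 = -1*(-388019)/(-476353) + (8*(-399))/81786 = 388019*(-1/476353) - 3192*1/81786 = -388019/476353 - 532/13631 = -5542506785/6493167743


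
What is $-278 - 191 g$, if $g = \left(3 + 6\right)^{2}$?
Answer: $-15749$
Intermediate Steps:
$g = 81$ ($g = 9^{2} = 81$)
$-278 - 191 g = -278 - 15471 = -15749$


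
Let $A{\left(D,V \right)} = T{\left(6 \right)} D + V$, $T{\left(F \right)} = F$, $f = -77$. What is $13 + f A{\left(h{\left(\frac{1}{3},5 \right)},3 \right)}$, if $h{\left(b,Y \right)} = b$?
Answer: $-372$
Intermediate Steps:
$A{\left(D,V \right)} = V + 6 D$ ($A{\left(D,V \right)} = 6 D + V = V + 6 D$)
$13 + f A{\left(h{\left(\frac{1}{3},5 \right)},3 \right)} = 13 - 77 \left(3 + \frac{6}{3}\right) = 13 - 77 \left(3 + 6 \cdot \frac{1}{3}\right) = 13 - 77 \left(3 + 2\right) = 13 - 385 = -372$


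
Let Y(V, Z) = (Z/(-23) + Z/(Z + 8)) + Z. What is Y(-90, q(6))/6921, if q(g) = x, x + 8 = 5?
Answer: -133/265305 ≈ -0.00050131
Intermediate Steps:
x = -3 (x = -8 + 5 = -3)
q(g) = -3
Y(V, Z) = 22*Z/23 + Z/(8 + Z) (Y(V, Z) = (Z*(-1/23) + Z/(8 + Z)) + Z = (-Z/23 + Z/(8 + Z)) + Z = 22*Z/23 + Z/(8 + Z))
Y(-90, q(6))/6921 = ((1/23)*(-3)*(199 + 22*(-3))/(8 - 3))/6921 = ((1/23)*(-3)*(199 - 66)/5)*(1/6921) = ((1/23)*(-3)*(⅕)*133)*(1/6921) = -399/115*1/6921 = -133/265305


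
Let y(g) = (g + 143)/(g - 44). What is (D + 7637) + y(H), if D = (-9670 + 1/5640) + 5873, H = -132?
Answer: 43314497/11280 ≈ 3839.9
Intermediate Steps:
D = -21415079/5640 (D = (-9670 + 1/5640) + 5873 = -54538799/5640 + 5873 = -21415079/5640 ≈ -3797.0)
y(g) = (143 + g)/(-44 + g)
(D + 7637) + y(H) = (-21415079/5640 + 7637) + (143 - 132)/(-44 - 132) = 21657601/5640 + 11/(-176) = 21657601/5640 - 1/176*11 = 21657601/5640 - 1/16 = 43314497/11280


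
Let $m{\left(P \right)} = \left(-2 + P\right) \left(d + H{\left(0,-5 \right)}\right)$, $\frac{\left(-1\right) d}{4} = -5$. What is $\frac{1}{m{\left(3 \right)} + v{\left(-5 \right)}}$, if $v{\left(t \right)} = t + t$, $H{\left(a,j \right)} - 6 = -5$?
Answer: $\frac{1}{11} \approx 0.090909$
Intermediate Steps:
$d = 20$ ($d = \left(-4\right) \left(-5\right) = 20$)
$H{\left(a,j \right)} = 1$ ($H{\left(a,j \right)} = 6 - 5 = 1$)
$v{\left(t \right)} = 2 t$
$m{\left(P \right)} = -42 + 21 P$ ($m{\left(P \right)} = \left(-2 + P\right) \left(20 + 1\right) = \left(-2 + P\right) 21 = -42 + 21 P$)
$\frac{1}{m{\left(3 \right)} + v{\left(-5 \right)}} = \frac{1}{\left(-42 + 21 \cdot 3\right) + 2 \left(-5\right)} = \frac{1}{\left(-42 + 63\right) - 10} = \frac{1}{21 - 10} = \frac{1}{11}$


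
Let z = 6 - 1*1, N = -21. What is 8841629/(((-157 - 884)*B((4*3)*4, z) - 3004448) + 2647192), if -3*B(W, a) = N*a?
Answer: -8841629/393691 ≈ -22.458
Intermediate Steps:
z = 5 (z = 6 - 1 = 5)
B(W, a) = 7*a (B(W, a) = -(-7)*a = 7*a)
8841629/(((-157 - 884)*B((4*3)*4, z) - 3004448) + 2647192) = 8841629/(((-157 - 884)*(7*5) - 3004448) + 2647192) = 8841629/((-1041*35 - 3004448) + 2647192) = 8841629/((-36435 - 3004448) + 2647192) = 8841629/(-3040883 + 2647192) = 8841629/(-393691) = 8841629*(-1/393691) = -8841629/393691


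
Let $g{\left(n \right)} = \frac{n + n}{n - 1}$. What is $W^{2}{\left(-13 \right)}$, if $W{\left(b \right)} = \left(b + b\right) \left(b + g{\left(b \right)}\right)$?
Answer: $\frac{4112784}{49} \approx 83934.0$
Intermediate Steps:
$g{\left(n \right)} = \frac{2 n}{-1 + n}$
$W{\left(b \right)} = 2 b \left(b + \frac{2 b}{-1 + b}\right)$ ($W{\left(b \right)} = \left(b + b\right) \left(b + \frac{2 b}{-1 + b}\right) = 2 b \left(b + \frac{2 b}{-1 + b}\right)$)
$W^{2}{\left(-13 \right)} = \left(\frac{2 \left(-13\right)^{2} \left(1 - 13\right)}{-1 - 13}\right)^{2} = \left(2 \cdot 169 \frac{1}{-14} \left(-12\right)\right)^{2} = \left(2 \cdot 169 \left(- \frac{1}{14}\right) \left(-12\right)\right)^{2} = \left(\frac{2028}{7}\right)^{2} = \frac{4112784}{49}$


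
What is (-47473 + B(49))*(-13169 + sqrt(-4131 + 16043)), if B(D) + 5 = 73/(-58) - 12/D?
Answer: 1776982047581/2842 - 134936749*sqrt(2978)/1421 ≈ 6.2008e+8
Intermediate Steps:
B(D) = -363/58 - 12/D (B(D) = -5 + (73/(-58) - 12/D) = -5 + (73*(-1/58) - 12/D) = -5 + (-73/58 - 12/D) = -363/58 - 12/D)
(-47473 + B(49))*(-13169 + sqrt(-4131 + 16043)) = (-47473 + (-363/58 - 12/49))*(-13169 + sqrt(-4131 + 16043)) = (-47473 + (-363/58 - 12*1/49))*(-13169 + sqrt(11912)) = (-47473 + (-363/58 - 12/49))*(-13169 + 2*sqrt(2978)) = (-47473 - 18483/2842)*(-13169 + 2*sqrt(2978)) = -134936749*(-13169 + 2*sqrt(2978))/2842 = 1776982047581/2842 - 134936749*sqrt(2978)/1421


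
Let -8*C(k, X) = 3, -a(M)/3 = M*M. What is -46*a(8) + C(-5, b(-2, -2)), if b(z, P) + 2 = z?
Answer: 70653/8 ≈ 8831.6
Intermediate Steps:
b(z, P) = -2 + z
a(M) = -3*M**2 (a(M) = -3*M*M = -3*M**2)
C(k, X) = -3/8 (C(k, X) = -1/8*3 = -3/8)
-46*a(8) + C(-5, b(-2, -2)) = -(-138)*8**2 - 3/8 = -(-138)*64 - 3/8 = -46*(-192) - 3/8 = 8832 - 3/8 = 70653/8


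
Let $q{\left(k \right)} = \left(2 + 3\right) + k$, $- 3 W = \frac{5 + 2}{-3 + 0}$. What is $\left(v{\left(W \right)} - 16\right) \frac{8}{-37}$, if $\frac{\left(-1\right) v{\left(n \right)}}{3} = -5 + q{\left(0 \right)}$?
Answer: $\frac{128}{37} \approx 3.4595$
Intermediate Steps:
$W = \frac{7}{9}$ ($W = - \frac{\left(5 + 2\right) \frac{1}{-3 + 0}}{3} = - \frac{7 \frac{1}{-3}}{3} = - \frac{7 \left(- \frac{1}{3}\right)}{3} = \left(- \frac{1}{3}\right) \left(- \frac{7}{3}\right) = \frac{7}{9} \approx 0.77778$)
$q{\left(k \right)} = 5 + k$
$v{\left(n \right)} = 0$ ($v{\left(n \right)} = - 3 \left(-5 + \left(5 + 0\right)\right) = - 3 \left(-5 + 5\right) = \left(-3\right) 0 = 0$)
$\left(v{\left(W \right)} - 16\right) \frac{8}{-37} = \left(0 - 16\right) \frac{8}{-37} = - 16 \cdot 8 \left(- \frac{1}{37}\right) = \left(-16\right) \left(- \frac{8}{37}\right) = \frac{128}{37}$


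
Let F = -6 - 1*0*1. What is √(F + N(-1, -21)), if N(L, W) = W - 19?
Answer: I*√46 ≈ 6.7823*I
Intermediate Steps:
N(L, W) = -19 + W
F = -6 (F = -6 + 0*1 = -6 + 0 = -6)
√(F + N(-1, -21)) = √(-6 + (-19 - 21)) = √(-6 - 40) = √(-46) = I*√46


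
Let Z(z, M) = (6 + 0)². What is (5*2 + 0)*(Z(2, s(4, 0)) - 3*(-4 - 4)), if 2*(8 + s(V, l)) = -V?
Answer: 600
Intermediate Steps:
s(V, l) = -8 - V/2 (s(V, l) = -8 + (-V)/2 = -8 - V/2)
Z(z, M) = 36 (Z(z, M) = 6² = 36)
(5*2 + 0)*(Z(2, s(4, 0)) - 3*(-4 - 4)) = (5*2 + 0)*(36 - 3*(-4 - 4)) = (10 + 0)*(36 - 3*(-8)) = 10*(36 + 24) = 10*60 = 600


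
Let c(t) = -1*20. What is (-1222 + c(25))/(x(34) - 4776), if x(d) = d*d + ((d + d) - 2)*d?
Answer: 621/688 ≈ 0.90262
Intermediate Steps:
c(t) = -20
x(d) = d² + d*(-2 + 2*d) (x(d) = d² + (2*d - 2)*d = d² + (-2 + 2*d)*d = d² + d*(-2 + 2*d))
(-1222 + c(25))/(x(34) - 4776) = (-1222 - 20)/(34*(-2 + 3*34) - 4776) = -1242/(34*(-2 + 102) - 4776) = -1242/(34*100 - 4776) = -1242/(3400 - 4776) = -1242/(-1376) = -1242*(-1/1376) = 621/688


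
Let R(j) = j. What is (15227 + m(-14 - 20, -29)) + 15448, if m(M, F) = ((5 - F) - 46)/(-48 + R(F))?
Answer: 2361987/77 ≈ 30675.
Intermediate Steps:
m(M, F) = (-41 - F)/(-48 + F) (m(M, F) = ((5 - F) - 46)/(-48 + F) = (-41 - F)/(-48 + F))
(15227 + m(-14 - 20, -29)) + 15448 = (15227 + (-41 - 1*(-29))/(-48 - 29)) + 15448 = (15227 + (-41 + 29)/(-77)) + 15448 = (15227 - 1/77*(-12)) + 15448 = (15227 + 12/77) + 15448 = 1172491/77 + 15448 = 2361987/77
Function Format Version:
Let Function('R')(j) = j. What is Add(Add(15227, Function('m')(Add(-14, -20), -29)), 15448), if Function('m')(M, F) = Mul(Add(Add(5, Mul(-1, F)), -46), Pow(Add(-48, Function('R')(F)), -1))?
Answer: Rational(2361987, 77) ≈ 30675.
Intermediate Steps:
Function('m')(M, F) = Mul(Pow(Add(-48, F), -1), Add(-41, Mul(-1, F))) (Function('m')(M, F) = Mul(Add(Add(5, Mul(-1, F)), -46), Pow(Add(-48, F), -1)) = Mul(Add(-41, Mul(-1, F)), Pow(Add(-48, F), -1)) = Mul(Pow(Add(-48, F), -1), Add(-41, Mul(-1, F))))
Add(Add(15227, Function('m')(Add(-14, -20), -29)), 15448) = Add(Add(15227, Mul(Pow(Add(-48, -29), -1), Add(-41, Mul(-1, -29)))), 15448) = Add(Add(15227, Mul(Pow(-77, -1), Add(-41, 29))), 15448) = Add(Add(15227, Mul(Rational(-1, 77), -12)), 15448) = Add(Add(15227, Rational(12, 77)), 15448) = Add(Rational(1172491, 77), 15448) = Rational(2361987, 77)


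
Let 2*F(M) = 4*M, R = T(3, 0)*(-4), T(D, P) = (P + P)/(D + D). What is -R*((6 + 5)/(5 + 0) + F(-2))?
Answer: 0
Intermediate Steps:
T(D, P) = P/D (T(D, P) = (2*P)/((2*D)) = (2*P)*(1/(2*D)) = P/D)
R = 0 (R = (0/3)*(-4) = (0*(1/3))*(-4) = 0*(-4) = 0)
F(M) = 2*M (F(M) = (4*M)/2 = 2*M)
-R*((6 + 5)/(5 + 0) + F(-2)) = -0*((6 + 5)/(5 + 0) + 2*(-2)) = -0*(11/5 - 4) = -0*(-9)/5 = -1*0 = 0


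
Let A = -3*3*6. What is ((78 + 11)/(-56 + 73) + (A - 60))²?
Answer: 3418801/289 ≈ 11830.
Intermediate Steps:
A = -54 (A = -9*6 = -54)
((78 + 11)/(-56 + 73) + (A - 60))² = ((78 + 11)/(-56 + 73) + (-54 - 60))² = (89/17 - 114)² = (-1849/17)² = 3418801/289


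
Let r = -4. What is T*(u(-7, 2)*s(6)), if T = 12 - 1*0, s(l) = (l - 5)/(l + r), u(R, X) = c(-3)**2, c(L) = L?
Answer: 54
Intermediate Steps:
u(R, X) = 9 (u(R, X) = (-3)**2 = 9)
s(l) = (-5 + l)/(-4 + l) (s(l) = (l - 5)/(l - 4) = (-5 + l)/(-4 + l))
T = 12 (T = 12 + 0 = 12)
T*(u(-7, 2)*s(6)) = 12*(9*((-5 + 6)/(-4 + 6))) = 12*(9*(1/2)) = 12*(9/2) = 54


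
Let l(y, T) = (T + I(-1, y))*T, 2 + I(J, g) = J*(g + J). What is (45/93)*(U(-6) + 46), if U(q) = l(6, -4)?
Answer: 1350/31 ≈ 43.548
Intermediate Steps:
I(J, g) = -2 + J*(J + g) (I(J, g) = -2 + J*(g + J) = -2 + J*(J + g))
l(y, T) = T*(-1 + T - y) (l(y, T) = (T + (-2 + (-1)² - y))*T = (T + (-2 + 1 - y))*T = (T + (-1 - y))*T = (-1 + T - y)*T = T*(-1 + T - y))
U(q) = 44 (U(q) = -4*(-1 - 4 - 1*6) = -4*(-1 - 4 - 6) = -4*(-11) = 44)
(45/93)*(U(-6) + 46) = (45/93)*(44 + 46) = (45*(1/93))*90 = (15/31)*90 = 1350/31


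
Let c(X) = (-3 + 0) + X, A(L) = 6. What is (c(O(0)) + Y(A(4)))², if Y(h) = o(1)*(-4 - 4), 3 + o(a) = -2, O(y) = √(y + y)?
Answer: 1369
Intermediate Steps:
O(y) = √2*√y (O(y) = √(2*y) = √2*√y)
o(a) = -5 (o(a) = -3 - 2 = -5)
c(X) = -3 + X
Y(h) = 40 (Y(h) = -5*(-4 - 4) = -5*(-8) = 40)
(c(O(0)) + Y(A(4)))² = ((-3 + √2*√0) + 40)² = ((-3 + √2*0) + 40)² = ((-3 + 0) + 40)² = (-3 + 40)² = 37² = 1369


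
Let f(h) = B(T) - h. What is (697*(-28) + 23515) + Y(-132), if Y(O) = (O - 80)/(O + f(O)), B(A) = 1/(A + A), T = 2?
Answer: 3151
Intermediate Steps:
B(A) = 1/(2*A)
f(h) = ¼ - h (f(h) = (½)/2 - h = (½)*(½) - h = ¼ - h)
Y(O) = -320 + 4*O (Y(O) = (O - 80)/(O + (¼ - O)) = (-80 + O)/(¼) = (-80 + O)*4 = -320 + 4*O)
(697*(-28) + 23515) + Y(-132) = (697*(-28) + 23515) + (-320 + 4*(-132)) = (-19516 + 23515) + (-320 - 528) = 3999 - 848 = 3151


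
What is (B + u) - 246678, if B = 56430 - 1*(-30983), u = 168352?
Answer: 9087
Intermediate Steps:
B = 87413 (B = 56430 + 30983 = 87413)
(B + u) - 246678 = (87413 + 168352) - 246678 = 255765 - 246678 = 9087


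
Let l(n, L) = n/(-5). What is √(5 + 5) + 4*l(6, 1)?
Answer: -24/5 + √10 ≈ -1.6377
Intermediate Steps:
l(n, L) = -n/5 (l(n, L) = n*(-⅕) = -n/5)
√(5 + 5) + 4*l(6, 1) = √(5 + 5) + 4*(-⅕*6) = √10 + 4*(-6/5) = √10 - 24/5 = -24/5 + √10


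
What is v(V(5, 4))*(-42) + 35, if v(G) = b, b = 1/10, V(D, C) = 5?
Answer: 154/5 ≈ 30.800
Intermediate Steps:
b = 1/10 (b = 1*(1/10) = 1/10 ≈ 0.10000)
v(G) = 1/10
v(V(5, 4))*(-42) + 35 = (1/10)*(-42) + 35 = -21/5 + 35 = 154/5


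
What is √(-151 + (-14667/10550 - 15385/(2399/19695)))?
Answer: I*√3240203693106483874/5061890 ≈ 355.61*I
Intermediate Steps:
√(-151 + (-14667/10550 - 15385/(2399/19695))) = √(-151 + (-14667*1/10550 - 15385/(2399*(1/19695)))) = √(-151 + (-14667/10550 - 15385/2399/19695)) = √(-151 + (-14667/10550 - 15385*19695/2399)) = √(-151 + (-14667/10550 - 303007575/2399)) = √(-151 - 3196765102383/25309450) = √(-3200586829333/25309450) = I*√3240203693106483874/5061890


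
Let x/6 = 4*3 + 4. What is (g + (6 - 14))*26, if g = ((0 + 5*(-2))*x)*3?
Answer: -75088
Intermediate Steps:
x = 96 (x = 6*(4*3 + 4) = 6*(12 + 4) = 6*16 = 96)
g = -2880 (g = ((0 + 5*(-2))*96)*3 = ((0 - 10)*96)*3 = -10*96*3 = -960*3 = -2880)
(g + (6 - 14))*26 = (-2880 + (6 - 14))*26 = (-2880 - 8)*26 = -2888*26 = -75088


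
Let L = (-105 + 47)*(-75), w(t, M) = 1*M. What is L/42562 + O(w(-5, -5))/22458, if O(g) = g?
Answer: 48739745/477928698 ≈ 0.10198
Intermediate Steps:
w(t, M) = M
L = 4350 (L = -58*(-75) = 4350)
L/42562 + O(w(-5, -5))/22458 = 4350/42562 - 5/22458 = 4350*(1/42562) - 5*1/22458 = 2175/21281 - 5/22458 = 48739745/477928698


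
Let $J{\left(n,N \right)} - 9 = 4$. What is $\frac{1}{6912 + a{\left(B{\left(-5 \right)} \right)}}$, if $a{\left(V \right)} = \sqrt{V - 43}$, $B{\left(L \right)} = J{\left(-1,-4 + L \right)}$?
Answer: $\frac{1152}{7962629} - \frac{i \sqrt{30}}{47775774} \approx 0.00014468 - 1.1464 \cdot 10^{-7} i$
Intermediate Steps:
$J{\left(n,N \right)} = 13$ ($J{\left(n,N \right)} = 9 + 4 = 13$)
$B{\left(L \right)} = 13$
$a{\left(V \right)} = \sqrt{-43 + V}$
$\frac{1}{6912 + a{\left(B{\left(-5 \right)} \right)}} = \frac{1}{6912 + \sqrt{-43 + 13}} = \frac{1}{6912 + \sqrt{-30}} = \frac{1}{6912 + i \sqrt{30}}$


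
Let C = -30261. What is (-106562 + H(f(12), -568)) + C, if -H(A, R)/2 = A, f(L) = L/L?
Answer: -136825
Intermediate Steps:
f(L) = 1
H(A, R) = -2*A
(-106562 + H(f(12), -568)) + C = (-106562 - 2*1) - 30261 = (-106562 - 2) - 30261 = -106564 - 30261 = -136825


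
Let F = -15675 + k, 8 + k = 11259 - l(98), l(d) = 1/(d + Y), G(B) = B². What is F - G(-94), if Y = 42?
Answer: -1856401/140 ≈ -13260.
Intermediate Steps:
l(d) = 1/(42 + d) (l(d) = 1/(d + 42) = 1/(42 + d))
k = 1575139/140 (k = -8 + (11259 - 1/(42 + 98)) = -8 + (11259 - 1/140) = -8 + 1576259/140 = 1575139/140 ≈ 11251.)
F = -619361/140 (F = -15675 + 1575139/140 = -619361/140 ≈ -4424.0)
F - G(-94) = -619361/140 - 1*(-94)² = -619361/140 - 1*8836 = -619361/140 - 8836 = -1856401/140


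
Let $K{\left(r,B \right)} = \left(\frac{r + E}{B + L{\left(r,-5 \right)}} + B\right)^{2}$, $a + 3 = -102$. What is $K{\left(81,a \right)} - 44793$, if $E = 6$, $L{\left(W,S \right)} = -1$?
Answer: $- \frac{377473059}{11236} \approx -33595.0$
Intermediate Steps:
$a = -105$ ($a = -3 - 102 = -105$)
$K{\left(r,B \right)} = \left(B + \frac{6 + r}{-1 + B}\right)^{2}$ ($K{\left(r,B \right)} = \left(\frac{r + 6}{B - 1} + B\right)^{2} = \left(\frac{6 + r}{-1 + B} + B\right)^{2} = \left(B + \frac{6 + r}{-1 + B}\right)^{2}$)
$K{\left(81,a \right)} - 44793 = \frac{\left(6 + 81 + \left(-105\right)^{2} - -105\right)^{2}}{\left(-1 - 105\right)^{2}} - 44793 = \frac{\left(6 + 81 + 11025 + 105\right)^{2}}{11236} - 44793 = \frac{11217^{2}}{11236} - 44793 = \frac{1}{11236} \cdot 125821089 - 44793 = \frac{125821089}{11236} - 44793 = - \frac{377473059}{11236}$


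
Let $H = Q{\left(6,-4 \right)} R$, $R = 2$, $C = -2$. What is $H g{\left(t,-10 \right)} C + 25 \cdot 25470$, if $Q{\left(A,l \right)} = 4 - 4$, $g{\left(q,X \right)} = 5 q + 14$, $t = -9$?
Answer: $636750$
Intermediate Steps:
$g{\left(q,X \right)} = 14 + 5 q$
$Q{\left(A,l \right)} = 0$
$H = 0$ ($H = 0 \cdot 2 = 0$)
$H g{\left(t,-10 \right)} C + 25 \cdot 25470 = 0 \left(14 + 5 \left(-9\right)\right) \left(-2\right) + 25 \cdot 25470 = 0 \left(14 - 45\right) \left(-2\right) + 636750 = 0 \left(-31\right) \left(-2\right) + 636750 = 0 \left(-2\right) + 636750 = 0 + 636750 = 636750$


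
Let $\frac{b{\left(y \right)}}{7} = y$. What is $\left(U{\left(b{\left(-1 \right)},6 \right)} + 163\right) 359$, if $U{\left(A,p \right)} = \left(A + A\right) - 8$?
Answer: $50619$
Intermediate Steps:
$b{\left(y \right)} = 7 y$
$U{\left(A,p \right)} = -8 + 2 A$ ($U{\left(A,p \right)} = 2 A - 8 = -8 + 2 A$)
$\left(U{\left(b{\left(-1 \right)},6 \right)} + 163\right) 359 = \left(\left(-8 + 2 \cdot 7 \left(-1\right)\right) + 163\right) 359 = \left(\left(-8 + 2 \left(-7\right)\right) + 163\right) 359 = \left(\left(-8 - 14\right) + 163\right) 359 = \left(-22 + 163\right) 359 = 141 \cdot 359 = 50619$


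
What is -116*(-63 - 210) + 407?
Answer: 32075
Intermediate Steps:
-116*(-63 - 210) + 407 = -116*(-273) + 407 = 31668 + 407 = 32075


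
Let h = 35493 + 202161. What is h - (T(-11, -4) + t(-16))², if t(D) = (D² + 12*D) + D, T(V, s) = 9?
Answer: 234405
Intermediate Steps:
t(D) = D² + 13*D
h = 237654
h - (T(-11, -4) + t(-16))² = 237654 - (9 - 16*(13 - 16))² = 237654 - (9 - 16*(-3))² = 237654 - (9 + 48)² = 237654 - 1*57² = 237654 - 1*3249 = 237654 - 3249 = 234405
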